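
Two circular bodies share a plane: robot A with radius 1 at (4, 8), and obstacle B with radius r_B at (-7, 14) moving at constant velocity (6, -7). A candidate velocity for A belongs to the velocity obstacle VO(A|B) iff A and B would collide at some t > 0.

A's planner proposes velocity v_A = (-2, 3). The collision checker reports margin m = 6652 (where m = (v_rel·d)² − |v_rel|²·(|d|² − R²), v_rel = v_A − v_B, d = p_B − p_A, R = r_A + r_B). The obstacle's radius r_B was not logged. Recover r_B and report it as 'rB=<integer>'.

m = 6652
d = (-11, 6);  v_rel = (-8, 10),  |v_rel|² = 164
v_rel×d = (-8)·(6) − (10)·(-11) = 62
since m = R²·164 − 62²:  R² = (3844 + 6652) / 164 = 64
R = √64 = 8  ⇒  r_B = 8 − 1 = 7

rB=7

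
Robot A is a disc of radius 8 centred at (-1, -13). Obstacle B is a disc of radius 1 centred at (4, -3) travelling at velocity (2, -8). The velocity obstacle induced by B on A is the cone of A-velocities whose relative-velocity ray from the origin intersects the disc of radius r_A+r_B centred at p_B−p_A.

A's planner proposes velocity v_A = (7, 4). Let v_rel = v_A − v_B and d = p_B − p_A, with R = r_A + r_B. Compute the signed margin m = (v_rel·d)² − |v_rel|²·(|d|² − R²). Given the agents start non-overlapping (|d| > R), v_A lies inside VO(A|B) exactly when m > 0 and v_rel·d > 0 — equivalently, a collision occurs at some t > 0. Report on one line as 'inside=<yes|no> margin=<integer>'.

d = (5, 10),  |d|² = 125;  R = 8+1 = 9,  c = 125−9² = 44
v_rel = (5, 12),  |v_rel|² = 169;  v_rel·d = (5)·(5) + (12)·(10) = 145
169·t² − 290·t + 44 = 0  ⇒  m = 145² − 169·44 = 13589
m = 13589 > 0,  v_rel·d = 145 > 0  ⇒  inside

inside=yes margin=13589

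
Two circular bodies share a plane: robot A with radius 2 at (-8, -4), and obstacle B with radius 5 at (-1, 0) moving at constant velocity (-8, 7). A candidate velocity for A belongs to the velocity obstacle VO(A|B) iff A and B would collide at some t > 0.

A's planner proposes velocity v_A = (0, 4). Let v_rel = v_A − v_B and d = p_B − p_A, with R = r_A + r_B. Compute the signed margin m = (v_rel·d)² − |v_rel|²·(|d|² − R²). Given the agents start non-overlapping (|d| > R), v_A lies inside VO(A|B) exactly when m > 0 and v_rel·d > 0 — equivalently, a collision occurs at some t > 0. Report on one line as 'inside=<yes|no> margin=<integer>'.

d = (7, 4),  |d|² = 65;  R = 2+5 = 7,  c = 65−7² = 16
v_rel = (8, -3),  |v_rel|² = 73;  v_rel·d = (8)·(7) + (-3)·(4) = 44
73·t² − 88·t + 16 = 0  ⇒  m = 44² − 73·16 = 768
m = 768 > 0,  v_rel·d = 44 > 0  ⇒  inside

inside=yes margin=768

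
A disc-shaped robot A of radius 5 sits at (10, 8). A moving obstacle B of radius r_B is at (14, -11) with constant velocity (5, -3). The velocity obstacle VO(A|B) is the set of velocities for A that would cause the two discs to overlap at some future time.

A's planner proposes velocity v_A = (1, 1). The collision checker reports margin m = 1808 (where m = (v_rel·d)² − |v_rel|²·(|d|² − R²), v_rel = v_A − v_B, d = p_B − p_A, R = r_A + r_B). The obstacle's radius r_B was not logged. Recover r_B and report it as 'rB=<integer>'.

m = 1808
d = (4, -19);  v_rel = (-4, 4),  |v_rel|² = 32
v_rel×d = (-4)·(-19) − (4)·(4) = 60
since m = R²·32 − 60²:  R² = (3600 + 1808) / 32 = 169
R = √169 = 13  ⇒  r_B = 13 − 5 = 8

rB=8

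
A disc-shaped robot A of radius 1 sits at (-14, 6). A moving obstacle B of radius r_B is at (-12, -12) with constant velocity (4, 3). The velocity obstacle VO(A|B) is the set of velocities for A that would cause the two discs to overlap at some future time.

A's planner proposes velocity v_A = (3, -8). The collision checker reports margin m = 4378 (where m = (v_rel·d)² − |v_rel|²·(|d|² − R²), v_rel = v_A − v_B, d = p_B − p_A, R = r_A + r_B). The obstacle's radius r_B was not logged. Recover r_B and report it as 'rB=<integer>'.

m = 4378
d = (2, -18);  v_rel = (-1, -11),  |v_rel|² = 122
v_rel×d = (-1)·(-18) − (-11)·(2) = 40
since m = R²·122 − 40²:  R² = (1600 + 4378) / 122 = 49
R = √49 = 7  ⇒  r_B = 7 − 1 = 6

rB=6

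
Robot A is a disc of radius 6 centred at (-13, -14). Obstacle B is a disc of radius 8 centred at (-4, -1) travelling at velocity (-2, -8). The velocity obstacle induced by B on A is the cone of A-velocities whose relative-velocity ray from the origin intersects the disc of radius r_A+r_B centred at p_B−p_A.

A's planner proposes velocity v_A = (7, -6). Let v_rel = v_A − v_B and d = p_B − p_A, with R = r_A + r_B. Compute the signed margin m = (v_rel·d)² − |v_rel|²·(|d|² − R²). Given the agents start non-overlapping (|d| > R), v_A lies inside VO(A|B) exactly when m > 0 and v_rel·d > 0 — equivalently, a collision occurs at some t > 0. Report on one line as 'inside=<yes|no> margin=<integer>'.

d = (9, 13),  |d|² = 250;  R = 6+8 = 14,  c = 250−14² = 54
v_rel = (9, 2),  |v_rel|² = 85;  v_rel·d = (9)·(9) + (2)·(13) = 107
85·t² − 214·t + 54 = 0  ⇒  m = 107² − 85·54 = 6859
m = 6859 > 0,  v_rel·d = 107 > 0  ⇒  inside

inside=yes margin=6859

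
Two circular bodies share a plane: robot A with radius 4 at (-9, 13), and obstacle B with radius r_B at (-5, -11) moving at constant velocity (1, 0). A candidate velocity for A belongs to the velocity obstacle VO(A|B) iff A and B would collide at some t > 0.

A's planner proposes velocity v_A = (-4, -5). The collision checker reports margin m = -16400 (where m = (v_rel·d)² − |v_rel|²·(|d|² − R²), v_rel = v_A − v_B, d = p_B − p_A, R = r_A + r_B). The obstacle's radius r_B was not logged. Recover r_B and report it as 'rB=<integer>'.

m = -16400
d = (4, -24);  v_rel = (-5, -5),  |v_rel|² = 50
v_rel×d = (-5)·(-24) − (-5)·(4) = 140
since m = R²·50 − 140²:  R² = (19600 + -16400) / 50 = 64
R = √64 = 8  ⇒  r_B = 8 − 4 = 4

rB=4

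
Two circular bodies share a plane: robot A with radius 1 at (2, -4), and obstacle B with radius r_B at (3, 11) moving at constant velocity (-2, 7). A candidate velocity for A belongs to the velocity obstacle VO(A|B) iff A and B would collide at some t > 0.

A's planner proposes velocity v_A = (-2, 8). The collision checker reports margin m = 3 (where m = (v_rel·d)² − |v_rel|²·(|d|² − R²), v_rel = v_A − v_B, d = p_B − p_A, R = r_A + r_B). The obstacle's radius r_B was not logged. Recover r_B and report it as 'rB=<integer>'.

m = 3
d = (1, 15);  v_rel = (0, 1),  |v_rel|² = 1
v_rel×d = (0)·(15) − (1)·(1) = -1
since m = R²·1 − (-1)²:  R² = (1 + 3) / 1 = 4
R = √4 = 2  ⇒  r_B = 2 − 1 = 1

rB=1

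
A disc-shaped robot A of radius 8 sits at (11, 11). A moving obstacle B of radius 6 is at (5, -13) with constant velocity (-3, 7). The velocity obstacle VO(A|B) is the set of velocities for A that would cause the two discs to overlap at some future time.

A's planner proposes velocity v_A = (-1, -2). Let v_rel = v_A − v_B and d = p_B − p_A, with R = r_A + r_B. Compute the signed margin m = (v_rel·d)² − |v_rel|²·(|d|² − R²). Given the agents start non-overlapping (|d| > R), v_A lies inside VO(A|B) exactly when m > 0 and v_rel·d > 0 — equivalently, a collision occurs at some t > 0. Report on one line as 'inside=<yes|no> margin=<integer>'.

d = (-6, -24),  |d|² = 612;  R = 8+6 = 14,  c = 612−14² = 416
v_rel = (2, -9),  |v_rel|² = 85;  v_rel·d = (2)·(-6) + (-9)·(-24) = 204
85·t² − 408·t + 416 = 0  ⇒  m = 204² − 85·416 = 6256
m = 6256 > 0,  v_rel·d = 204 > 0  ⇒  inside

inside=yes margin=6256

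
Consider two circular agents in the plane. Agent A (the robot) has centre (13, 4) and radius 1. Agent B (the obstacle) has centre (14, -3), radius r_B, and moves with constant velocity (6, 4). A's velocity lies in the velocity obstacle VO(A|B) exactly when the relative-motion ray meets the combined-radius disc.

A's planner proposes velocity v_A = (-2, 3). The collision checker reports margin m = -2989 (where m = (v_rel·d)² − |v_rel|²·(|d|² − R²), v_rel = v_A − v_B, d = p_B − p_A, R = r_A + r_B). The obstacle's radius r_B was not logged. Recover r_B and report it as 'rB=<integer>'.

m = -2989
d = (1, -7);  v_rel = (-8, -1),  |v_rel|² = 65
v_rel×d = (-8)·(-7) − (-1)·(1) = 57
since m = R²·65 − 57²:  R² = (3249 + -2989) / 65 = 4
R = √4 = 2  ⇒  r_B = 2 − 1 = 1

rB=1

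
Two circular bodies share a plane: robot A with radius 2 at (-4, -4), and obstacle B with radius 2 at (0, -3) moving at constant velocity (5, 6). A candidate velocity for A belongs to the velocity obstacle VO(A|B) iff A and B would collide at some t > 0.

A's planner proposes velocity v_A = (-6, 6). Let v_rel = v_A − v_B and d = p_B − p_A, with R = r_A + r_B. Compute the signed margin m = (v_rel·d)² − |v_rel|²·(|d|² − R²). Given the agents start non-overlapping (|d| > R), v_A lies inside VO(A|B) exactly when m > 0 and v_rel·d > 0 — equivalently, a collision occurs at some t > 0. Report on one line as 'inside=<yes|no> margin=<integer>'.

d = (4, 1),  |d|² = 17;  R = 2+2 = 4,  c = 17−4² = 1
v_rel = (-11, 0),  |v_rel|² = 121;  v_rel·d = (-11)·(4) + (0)·(1) = -44
121·t² + 88·t + 1 = 0  ⇒  m = (-44)² − 121·1 = 1815
m = 1815 > 0,  v_rel·d = -44 < 0  ⇒  outside

inside=no margin=1815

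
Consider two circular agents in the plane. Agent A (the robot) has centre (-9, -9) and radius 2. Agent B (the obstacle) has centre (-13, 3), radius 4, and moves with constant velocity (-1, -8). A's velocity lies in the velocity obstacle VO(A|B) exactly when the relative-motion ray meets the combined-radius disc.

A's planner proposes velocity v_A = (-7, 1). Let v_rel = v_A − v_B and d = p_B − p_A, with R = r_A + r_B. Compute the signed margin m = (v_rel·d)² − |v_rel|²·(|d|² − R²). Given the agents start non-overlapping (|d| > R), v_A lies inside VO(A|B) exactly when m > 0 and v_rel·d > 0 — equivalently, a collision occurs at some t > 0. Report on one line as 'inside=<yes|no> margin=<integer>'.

d = (-4, 12),  |d|² = 160;  R = 2+4 = 6,  c = 160−6² = 124
v_rel = (-6, 9),  |v_rel|² = 117;  v_rel·d = (-6)·(-4) + (9)·(12) = 132
117·t² − 264·t + 124 = 0  ⇒  m = 132² − 117·124 = 2916
m = 2916 > 0,  v_rel·d = 132 > 0  ⇒  inside

inside=yes margin=2916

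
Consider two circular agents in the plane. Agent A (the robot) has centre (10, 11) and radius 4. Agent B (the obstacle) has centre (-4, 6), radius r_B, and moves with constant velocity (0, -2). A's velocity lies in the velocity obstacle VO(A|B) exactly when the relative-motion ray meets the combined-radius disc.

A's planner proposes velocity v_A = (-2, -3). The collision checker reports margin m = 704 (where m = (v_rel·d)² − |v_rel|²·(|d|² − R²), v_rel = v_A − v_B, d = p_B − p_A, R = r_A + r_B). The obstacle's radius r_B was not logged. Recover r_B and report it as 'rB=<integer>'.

m = 704
d = (-14, -5);  v_rel = (-2, -1),  |v_rel|² = 5
v_rel×d = (-2)·(-5) − (-1)·(-14) = -4
since m = R²·5 − (-4)²:  R² = (16 + 704) / 5 = 144
R = √144 = 12  ⇒  r_B = 12 − 4 = 8

rB=8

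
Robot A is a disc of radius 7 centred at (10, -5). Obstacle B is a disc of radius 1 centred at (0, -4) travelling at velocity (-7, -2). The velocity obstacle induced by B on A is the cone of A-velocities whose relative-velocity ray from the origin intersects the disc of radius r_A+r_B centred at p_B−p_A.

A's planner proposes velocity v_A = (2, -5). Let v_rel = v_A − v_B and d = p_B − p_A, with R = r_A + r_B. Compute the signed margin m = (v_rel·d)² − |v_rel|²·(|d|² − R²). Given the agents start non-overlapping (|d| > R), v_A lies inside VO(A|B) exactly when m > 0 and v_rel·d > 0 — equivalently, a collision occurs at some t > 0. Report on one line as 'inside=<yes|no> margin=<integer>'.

d = (-10, 1),  |d|² = 101;  R = 7+1 = 8,  c = 101−8² = 37
v_rel = (9, -3),  |v_rel|² = 90;  v_rel·d = (9)·(-10) + (-3)·(1) = -93
90·t² + 186·t + 37 = 0  ⇒  m = (-93)² − 90·37 = 5319
m = 5319 > 0,  v_rel·d = -93 < 0  ⇒  outside

inside=no margin=5319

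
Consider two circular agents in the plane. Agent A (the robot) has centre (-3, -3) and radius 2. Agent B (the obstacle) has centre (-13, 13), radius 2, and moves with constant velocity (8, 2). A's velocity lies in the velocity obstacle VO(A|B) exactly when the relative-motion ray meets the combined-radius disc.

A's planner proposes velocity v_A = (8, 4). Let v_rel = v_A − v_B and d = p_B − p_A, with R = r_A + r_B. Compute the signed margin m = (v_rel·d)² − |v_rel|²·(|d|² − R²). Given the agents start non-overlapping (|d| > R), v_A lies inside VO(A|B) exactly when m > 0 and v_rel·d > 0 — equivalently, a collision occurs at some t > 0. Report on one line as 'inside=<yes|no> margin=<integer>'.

d = (-10, 16),  |d|² = 356;  R = 2+2 = 4,  c = 356−4² = 340
v_rel = (0, 2),  |v_rel|² = 4;  v_rel·d = (0)·(-10) + (2)·(16) = 32
4·t² − 64·t + 340 = 0  ⇒  m = 32² − 4·340 = -336
m = -336 < 0,  v_rel·d = 32 > 0  ⇒  outside

inside=no margin=-336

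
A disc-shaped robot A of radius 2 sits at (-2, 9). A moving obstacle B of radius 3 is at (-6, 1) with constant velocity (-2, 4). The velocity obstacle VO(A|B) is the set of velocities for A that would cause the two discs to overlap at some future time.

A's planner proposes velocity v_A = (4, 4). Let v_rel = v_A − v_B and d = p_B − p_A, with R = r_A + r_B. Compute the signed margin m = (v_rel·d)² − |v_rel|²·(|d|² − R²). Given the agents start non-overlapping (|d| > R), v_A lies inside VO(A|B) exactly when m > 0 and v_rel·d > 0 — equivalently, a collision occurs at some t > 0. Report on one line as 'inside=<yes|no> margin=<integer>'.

d = (-4, -8),  |d|² = 80;  R = 2+3 = 5,  c = 80−5² = 55
v_rel = (6, 0),  |v_rel|² = 36;  v_rel·d = (6)·(-4) + (0)·(-8) = -24
36·t² + 48·t + 55 = 0  ⇒  m = (-24)² − 36·55 = -1404
m = -1404 < 0,  v_rel·d = -24 < 0  ⇒  outside

inside=no margin=-1404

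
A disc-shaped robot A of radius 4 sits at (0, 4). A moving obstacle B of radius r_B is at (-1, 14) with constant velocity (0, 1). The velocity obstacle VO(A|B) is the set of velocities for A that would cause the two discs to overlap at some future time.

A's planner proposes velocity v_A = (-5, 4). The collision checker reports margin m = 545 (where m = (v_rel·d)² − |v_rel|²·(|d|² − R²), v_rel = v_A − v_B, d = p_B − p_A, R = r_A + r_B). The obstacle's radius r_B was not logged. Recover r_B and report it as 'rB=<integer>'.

m = 545
d = (-1, 10);  v_rel = (-5, 3),  |v_rel|² = 34
v_rel×d = (-5)·(10) − (3)·(-1) = -47
since m = R²·34 − (-47)²:  R² = (2209 + 545) / 34 = 81
R = √81 = 9  ⇒  r_B = 9 − 4 = 5

rB=5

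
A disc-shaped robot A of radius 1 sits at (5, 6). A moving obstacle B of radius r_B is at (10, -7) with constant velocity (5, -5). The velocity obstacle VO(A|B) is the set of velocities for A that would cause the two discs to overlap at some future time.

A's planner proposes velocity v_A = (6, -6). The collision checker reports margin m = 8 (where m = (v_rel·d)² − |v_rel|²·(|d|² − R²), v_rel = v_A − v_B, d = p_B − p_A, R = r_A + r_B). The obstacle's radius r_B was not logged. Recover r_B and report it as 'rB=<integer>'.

m = 8
d = (5, -13);  v_rel = (1, -1),  |v_rel|² = 2
v_rel×d = (1)·(-13) − (-1)·(5) = -8
since m = R²·2 − (-8)²:  R² = (64 + 8) / 2 = 36
R = √36 = 6  ⇒  r_B = 6 − 1 = 5

rB=5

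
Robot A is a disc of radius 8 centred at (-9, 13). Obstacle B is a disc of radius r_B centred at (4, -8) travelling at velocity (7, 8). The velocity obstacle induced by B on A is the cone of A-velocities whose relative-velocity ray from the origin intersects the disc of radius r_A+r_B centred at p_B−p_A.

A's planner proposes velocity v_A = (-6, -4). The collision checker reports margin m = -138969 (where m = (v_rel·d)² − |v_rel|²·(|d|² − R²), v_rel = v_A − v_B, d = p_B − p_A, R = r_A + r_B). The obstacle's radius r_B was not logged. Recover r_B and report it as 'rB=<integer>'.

m = -138969
d = (13, -21);  v_rel = (-13, -12),  |v_rel|² = 313
v_rel×d = (-13)·(-21) − (-12)·(13) = 429
since m = R²·313 − 429²:  R² = (184041 + -138969) / 313 = 144
R = √144 = 12  ⇒  r_B = 12 − 8 = 4

rB=4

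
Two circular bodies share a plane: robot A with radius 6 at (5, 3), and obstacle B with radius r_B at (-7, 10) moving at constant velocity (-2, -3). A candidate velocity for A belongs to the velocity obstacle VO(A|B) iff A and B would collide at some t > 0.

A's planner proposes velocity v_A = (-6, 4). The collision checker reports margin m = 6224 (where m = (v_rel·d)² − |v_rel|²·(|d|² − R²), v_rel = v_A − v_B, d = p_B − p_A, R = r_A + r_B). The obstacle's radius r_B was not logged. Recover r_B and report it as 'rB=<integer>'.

m = 6224
d = (-12, 7);  v_rel = (-4, 7),  |v_rel|² = 65
v_rel×d = (-4)·(7) − (7)·(-12) = 56
since m = R²·65 − 56²:  R² = (3136 + 6224) / 65 = 144
R = √144 = 12  ⇒  r_B = 12 − 6 = 6

rB=6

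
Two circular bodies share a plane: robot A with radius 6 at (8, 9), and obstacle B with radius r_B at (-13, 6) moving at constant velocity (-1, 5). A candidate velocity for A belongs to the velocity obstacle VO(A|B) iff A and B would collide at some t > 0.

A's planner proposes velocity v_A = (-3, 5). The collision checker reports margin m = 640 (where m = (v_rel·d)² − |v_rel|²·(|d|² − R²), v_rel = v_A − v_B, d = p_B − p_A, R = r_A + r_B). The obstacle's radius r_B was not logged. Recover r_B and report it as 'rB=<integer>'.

m = 640
d = (-21, -3);  v_rel = (-2, 0),  |v_rel|² = 4
v_rel×d = (-2)·(-3) − (0)·(-21) = 6
since m = R²·4 − 6²:  R² = (36 + 640) / 4 = 169
R = √169 = 13  ⇒  r_B = 13 − 6 = 7

rB=7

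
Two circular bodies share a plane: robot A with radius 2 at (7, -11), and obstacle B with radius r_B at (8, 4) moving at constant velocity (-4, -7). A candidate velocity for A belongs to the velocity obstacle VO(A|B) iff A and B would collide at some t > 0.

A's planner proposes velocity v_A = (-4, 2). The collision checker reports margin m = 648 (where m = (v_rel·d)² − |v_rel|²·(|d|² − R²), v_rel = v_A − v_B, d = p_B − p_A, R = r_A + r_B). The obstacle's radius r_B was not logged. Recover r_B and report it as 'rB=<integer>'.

m = 648
d = (1, 15);  v_rel = (0, 9),  |v_rel|² = 81
v_rel×d = (0)·(15) − (9)·(1) = -9
since m = R²·81 − (-9)²:  R² = (81 + 648) / 81 = 9
R = √9 = 3  ⇒  r_B = 3 − 2 = 1

rB=1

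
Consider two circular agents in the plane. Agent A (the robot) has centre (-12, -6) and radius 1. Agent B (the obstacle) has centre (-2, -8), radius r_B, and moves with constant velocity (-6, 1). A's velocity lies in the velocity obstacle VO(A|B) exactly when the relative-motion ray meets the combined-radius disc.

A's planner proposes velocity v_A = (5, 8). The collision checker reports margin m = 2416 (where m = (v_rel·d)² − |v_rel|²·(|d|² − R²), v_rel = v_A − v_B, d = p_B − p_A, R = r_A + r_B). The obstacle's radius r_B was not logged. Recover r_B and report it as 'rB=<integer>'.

m = 2416
d = (10, -2);  v_rel = (11, 7),  |v_rel|² = 170
v_rel×d = (11)·(-2) − (7)·(10) = -92
since m = R²·170 − (-92)²:  R² = (8464 + 2416) / 170 = 64
R = √64 = 8  ⇒  r_B = 8 − 1 = 7

rB=7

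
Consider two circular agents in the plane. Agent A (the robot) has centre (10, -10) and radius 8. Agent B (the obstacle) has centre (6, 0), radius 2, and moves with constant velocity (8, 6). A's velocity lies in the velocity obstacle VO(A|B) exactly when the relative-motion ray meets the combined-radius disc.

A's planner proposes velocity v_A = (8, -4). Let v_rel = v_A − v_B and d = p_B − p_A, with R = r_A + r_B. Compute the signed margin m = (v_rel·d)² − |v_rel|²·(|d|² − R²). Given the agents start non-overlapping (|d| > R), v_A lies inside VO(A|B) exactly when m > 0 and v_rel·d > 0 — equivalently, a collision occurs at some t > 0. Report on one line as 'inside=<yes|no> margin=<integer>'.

d = (-4, 10),  |d|² = 116;  R = 8+2 = 10,  c = 116−10² = 16
v_rel = (0, -10),  |v_rel|² = 100;  v_rel·d = (0)·(-4) + (-10)·(10) = -100
100·t² + 200·t + 16 = 0  ⇒  m = (-100)² − 100·16 = 8400
m = 8400 > 0,  v_rel·d = -100 < 0  ⇒  outside

inside=no margin=8400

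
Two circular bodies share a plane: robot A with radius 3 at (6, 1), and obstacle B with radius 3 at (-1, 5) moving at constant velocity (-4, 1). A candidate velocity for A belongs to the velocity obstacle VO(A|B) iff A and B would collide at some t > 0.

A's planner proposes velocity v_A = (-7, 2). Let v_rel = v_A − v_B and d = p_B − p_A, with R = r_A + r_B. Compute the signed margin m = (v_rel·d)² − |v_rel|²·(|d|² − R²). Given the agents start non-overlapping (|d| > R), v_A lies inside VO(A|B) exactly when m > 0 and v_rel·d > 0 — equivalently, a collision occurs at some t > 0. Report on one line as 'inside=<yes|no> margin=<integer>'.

d = (-7, 4),  |d|² = 65;  R = 3+3 = 6,  c = 65−6² = 29
v_rel = (-3, 1),  |v_rel|² = 10;  v_rel·d = (-3)·(-7) + (1)·(4) = 25
10·t² − 50·t + 29 = 0  ⇒  m = 25² − 10·29 = 335
m = 335 > 0,  v_rel·d = 25 > 0  ⇒  inside

inside=yes margin=335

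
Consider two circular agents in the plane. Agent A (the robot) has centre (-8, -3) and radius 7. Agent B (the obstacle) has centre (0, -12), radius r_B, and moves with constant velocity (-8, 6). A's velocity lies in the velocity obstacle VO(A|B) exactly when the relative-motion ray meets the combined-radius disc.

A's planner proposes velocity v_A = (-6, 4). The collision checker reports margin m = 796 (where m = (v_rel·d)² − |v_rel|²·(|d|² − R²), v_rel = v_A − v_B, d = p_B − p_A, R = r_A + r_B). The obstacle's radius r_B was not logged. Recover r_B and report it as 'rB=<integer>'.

m = 796
d = (8, -9);  v_rel = (2, -2),  |v_rel|² = 8
v_rel×d = (2)·(-9) − (-2)·(8) = -2
since m = R²·8 − (-2)²:  R² = (4 + 796) / 8 = 100
R = √100 = 10  ⇒  r_B = 10 − 7 = 3

rB=3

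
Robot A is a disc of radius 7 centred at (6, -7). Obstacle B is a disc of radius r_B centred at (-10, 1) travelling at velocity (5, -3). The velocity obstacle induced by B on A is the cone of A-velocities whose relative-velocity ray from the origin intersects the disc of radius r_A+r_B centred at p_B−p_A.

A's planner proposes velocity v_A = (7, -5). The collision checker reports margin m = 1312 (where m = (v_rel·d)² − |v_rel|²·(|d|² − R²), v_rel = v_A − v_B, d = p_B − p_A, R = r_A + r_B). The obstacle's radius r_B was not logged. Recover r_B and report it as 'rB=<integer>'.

m = 1312
d = (-16, 8);  v_rel = (2, -2),  |v_rel|² = 8
v_rel×d = (2)·(8) − (-2)·(-16) = -16
since m = R²·8 − (-16)²:  R² = (256 + 1312) / 8 = 196
R = √196 = 14  ⇒  r_B = 14 − 7 = 7

rB=7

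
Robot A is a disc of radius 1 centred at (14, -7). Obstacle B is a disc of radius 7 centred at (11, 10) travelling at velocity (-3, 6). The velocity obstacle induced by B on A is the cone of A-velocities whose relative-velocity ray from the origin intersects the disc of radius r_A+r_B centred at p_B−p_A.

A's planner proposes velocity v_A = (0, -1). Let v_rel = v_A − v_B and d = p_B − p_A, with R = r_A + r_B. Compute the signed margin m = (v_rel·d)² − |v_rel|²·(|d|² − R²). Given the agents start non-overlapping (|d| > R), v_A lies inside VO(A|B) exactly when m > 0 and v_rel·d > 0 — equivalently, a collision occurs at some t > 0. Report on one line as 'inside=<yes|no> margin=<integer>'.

d = (-3, 17),  |d|² = 298;  R = 1+7 = 8,  c = 298−8² = 234
v_rel = (3, -7),  |v_rel|² = 58;  v_rel·d = (3)·(-3) + (-7)·(17) = -128
58·t² + 256·t + 234 = 0  ⇒  m = (-128)² − 58·234 = 2812
m = 2812 > 0,  v_rel·d = -128 < 0  ⇒  outside

inside=no margin=2812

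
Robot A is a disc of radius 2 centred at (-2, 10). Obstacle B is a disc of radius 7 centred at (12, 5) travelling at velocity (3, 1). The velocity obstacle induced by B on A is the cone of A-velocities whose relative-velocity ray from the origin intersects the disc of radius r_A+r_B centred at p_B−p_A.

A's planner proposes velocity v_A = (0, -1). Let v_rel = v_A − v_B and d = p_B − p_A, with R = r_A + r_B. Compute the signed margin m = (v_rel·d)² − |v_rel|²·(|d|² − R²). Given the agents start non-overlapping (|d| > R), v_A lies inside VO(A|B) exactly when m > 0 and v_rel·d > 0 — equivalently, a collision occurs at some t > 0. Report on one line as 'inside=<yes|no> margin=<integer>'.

d = (14, -5),  |d|² = 221;  R = 2+7 = 9,  c = 221−9² = 140
v_rel = (-3, -2),  |v_rel|² = 13;  v_rel·d = (-3)·(14) + (-2)·(-5) = -32
13·t² + 64·t + 140 = 0  ⇒  m = (-32)² − 13·140 = -796
m = -796 < 0,  v_rel·d = -32 < 0  ⇒  outside

inside=no margin=-796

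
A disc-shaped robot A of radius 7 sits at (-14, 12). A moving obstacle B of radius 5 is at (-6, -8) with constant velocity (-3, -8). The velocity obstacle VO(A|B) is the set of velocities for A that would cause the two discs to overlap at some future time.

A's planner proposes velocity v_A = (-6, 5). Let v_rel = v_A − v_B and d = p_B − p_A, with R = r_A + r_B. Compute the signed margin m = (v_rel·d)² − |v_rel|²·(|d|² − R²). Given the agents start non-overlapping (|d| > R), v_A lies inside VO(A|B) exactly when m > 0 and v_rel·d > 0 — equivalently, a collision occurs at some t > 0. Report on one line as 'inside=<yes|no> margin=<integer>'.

d = (8, -20),  |d|² = 464;  R = 7+5 = 12,  c = 464−12² = 320
v_rel = (-3, 13),  |v_rel|² = 178;  v_rel·d = (-3)·(8) + (13)·(-20) = -284
178·t² + 568·t + 320 = 0  ⇒  m = (-284)² − 178·320 = 23696
m = 23696 > 0,  v_rel·d = -284 < 0  ⇒  outside

inside=no margin=23696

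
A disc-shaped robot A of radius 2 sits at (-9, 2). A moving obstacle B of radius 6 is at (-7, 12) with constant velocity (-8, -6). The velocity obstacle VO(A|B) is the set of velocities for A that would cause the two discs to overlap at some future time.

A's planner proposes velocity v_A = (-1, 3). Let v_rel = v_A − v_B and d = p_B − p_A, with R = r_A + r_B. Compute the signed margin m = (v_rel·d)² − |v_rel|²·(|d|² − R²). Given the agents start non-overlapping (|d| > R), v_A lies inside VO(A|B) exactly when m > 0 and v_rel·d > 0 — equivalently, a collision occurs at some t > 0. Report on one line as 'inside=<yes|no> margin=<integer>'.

d = (2, 10),  |d|² = 104;  R = 2+6 = 8,  c = 104−8² = 40
v_rel = (7, 9),  |v_rel|² = 130;  v_rel·d = (7)·(2) + (9)·(10) = 104
130·t² − 208·t + 40 = 0  ⇒  m = 104² − 130·40 = 5616
m = 5616 > 0,  v_rel·d = 104 > 0  ⇒  inside

inside=yes margin=5616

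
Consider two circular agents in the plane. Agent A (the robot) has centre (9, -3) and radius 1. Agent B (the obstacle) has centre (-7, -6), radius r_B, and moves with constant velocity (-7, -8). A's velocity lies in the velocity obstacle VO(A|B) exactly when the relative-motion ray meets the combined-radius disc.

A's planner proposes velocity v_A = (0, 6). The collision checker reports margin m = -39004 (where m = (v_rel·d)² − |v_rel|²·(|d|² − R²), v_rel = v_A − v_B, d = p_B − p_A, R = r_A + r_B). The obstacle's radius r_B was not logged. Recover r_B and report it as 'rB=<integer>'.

m = -39004
d = (-16, -3);  v_rel = (7, 14),  |v_rel|² = 245
v_rel×d = (7)·(-3) − (14)·(-16) = 203
since m = R²·245 − 203²:  R² = (41209 + -39004) / 245 = 9
R = √9 = 3  ⇒  r_B = 3 − 1 = 2

rB=2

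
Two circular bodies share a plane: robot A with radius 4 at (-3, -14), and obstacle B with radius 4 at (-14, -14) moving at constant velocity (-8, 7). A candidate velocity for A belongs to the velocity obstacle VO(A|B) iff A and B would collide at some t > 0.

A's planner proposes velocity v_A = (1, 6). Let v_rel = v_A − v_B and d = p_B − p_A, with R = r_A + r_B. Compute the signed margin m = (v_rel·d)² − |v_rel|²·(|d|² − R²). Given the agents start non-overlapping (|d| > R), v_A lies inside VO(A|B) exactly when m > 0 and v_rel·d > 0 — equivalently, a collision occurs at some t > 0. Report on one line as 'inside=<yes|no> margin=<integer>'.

d = (-11, 0),  |d|² = 121;  R = 4+4 = 8,  c = 121−8² = 57
v_rel = (9, -1),  |v_rel|² = 82;  v_rel·d = (9)·(-11) + (-1)·(0) = -99
82·t² + 198·t + 57 = 0  ⇒  m = (-99)² − 82·57 = 5127
m = 5127 > 0,  v_rel·d = -99 < 0  ⇒  outside

inside=no margin=5127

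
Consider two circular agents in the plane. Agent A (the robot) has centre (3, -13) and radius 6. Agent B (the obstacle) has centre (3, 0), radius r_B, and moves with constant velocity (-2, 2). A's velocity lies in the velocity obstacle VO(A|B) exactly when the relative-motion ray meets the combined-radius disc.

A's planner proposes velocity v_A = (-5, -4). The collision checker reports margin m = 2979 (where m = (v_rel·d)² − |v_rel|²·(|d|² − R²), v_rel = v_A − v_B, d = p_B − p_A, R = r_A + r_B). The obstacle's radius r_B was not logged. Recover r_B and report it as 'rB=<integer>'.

m = 2979
d = (0, 13);  v_rel = (-3, -6),  |v_rel|² = 45
v_rel×d = (-3)·(13) − (-6)·(0) = -39
since m = R²·45 − (-39)²:  R² = (1521 + 2979) / 45 = 100
R = √100 = 10  ⇒  r_B = 10 − 6 = 4

rB=4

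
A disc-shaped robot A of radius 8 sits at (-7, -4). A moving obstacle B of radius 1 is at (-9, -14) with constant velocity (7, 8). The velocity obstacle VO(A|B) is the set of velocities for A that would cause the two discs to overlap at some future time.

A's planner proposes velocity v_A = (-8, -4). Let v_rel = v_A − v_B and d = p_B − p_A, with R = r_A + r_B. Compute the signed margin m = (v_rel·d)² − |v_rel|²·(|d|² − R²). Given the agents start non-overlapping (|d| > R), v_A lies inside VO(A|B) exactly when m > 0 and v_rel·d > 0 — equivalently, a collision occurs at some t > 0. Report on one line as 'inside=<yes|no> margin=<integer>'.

d = (-2, -10),  |d|² = 104;  R = 8+1 = 9,  c = 104−9² = 23
v_rel = (-15, -12),  |v_rel|² = 369;  v_rel·d = (-15)·(-2) + (-12)·(-10) = 150
369·t² − 300·t + 23 = 0  ⇒  m = 150² − 369·23 = 14013
m = 14013 > 0,  v_rel·d = 150 > 0  ⇒  inside

inside=yes margin=14013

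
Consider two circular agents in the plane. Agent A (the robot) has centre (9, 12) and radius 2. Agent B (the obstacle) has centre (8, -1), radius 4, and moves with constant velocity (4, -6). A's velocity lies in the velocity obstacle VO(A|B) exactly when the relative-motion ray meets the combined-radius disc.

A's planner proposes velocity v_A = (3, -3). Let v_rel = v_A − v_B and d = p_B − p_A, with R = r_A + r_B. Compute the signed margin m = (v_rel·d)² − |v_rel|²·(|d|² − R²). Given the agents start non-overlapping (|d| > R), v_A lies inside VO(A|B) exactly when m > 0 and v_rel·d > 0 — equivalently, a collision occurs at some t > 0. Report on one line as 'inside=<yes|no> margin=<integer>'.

d = (-1, -13),  |d|² = 170;  R = 2+4 = 6,  c = 170−6² = 134
v_rel = (-1, 3),  |v_rel|² = 10;  v_rel·d = (-1)·(-1) + (3)·(-13) = -38
10·t² + 76·t + 134 = 0  ⇒  m = (-38)² − 10·134 = 104
m = 104 > 0,  v_rel·d = -38 < 0  ⇒  outside

inside=no margin=104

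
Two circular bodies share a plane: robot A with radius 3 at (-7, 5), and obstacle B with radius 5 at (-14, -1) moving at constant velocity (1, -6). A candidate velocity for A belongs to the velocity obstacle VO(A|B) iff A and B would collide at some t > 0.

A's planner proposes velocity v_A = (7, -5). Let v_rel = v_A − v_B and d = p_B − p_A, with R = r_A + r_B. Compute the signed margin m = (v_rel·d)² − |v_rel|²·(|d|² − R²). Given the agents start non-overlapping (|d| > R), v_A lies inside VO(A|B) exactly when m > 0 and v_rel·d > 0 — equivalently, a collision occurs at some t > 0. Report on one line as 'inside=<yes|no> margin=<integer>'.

d = (-7, -6),  |d|² = 85;  R = 3+5 = 8,  c = 85−8² = 21
v_rel = (6, 1),  |v_rel|² = 37;  v_rel·d = (6)·(-7) + (1)·(-6) = -48
37·t² + 96·t + 21 = 0  ⇒  m = (-48)² − 37·21 = 1527
m = 1527 > 0,  v_rel·d = -48 < 0  ⇒  outside

inside=no margin=1527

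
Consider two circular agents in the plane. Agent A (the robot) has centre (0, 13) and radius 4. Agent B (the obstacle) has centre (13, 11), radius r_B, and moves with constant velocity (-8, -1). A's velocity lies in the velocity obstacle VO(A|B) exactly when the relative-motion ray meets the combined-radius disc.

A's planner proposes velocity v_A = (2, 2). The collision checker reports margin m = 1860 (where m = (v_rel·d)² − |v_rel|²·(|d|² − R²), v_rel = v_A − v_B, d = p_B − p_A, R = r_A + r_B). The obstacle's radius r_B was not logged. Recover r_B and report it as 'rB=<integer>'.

m = 1860
d = (13, -2);  v_rel = (10, 3),  |v_rel|² = 109
v_rel×d = (10)·(-2) − (3)·(13) = -59
since m = R²·109 − (-59)²:  R² = (3481 + 1860) / 109 = 49
R = √49 = 7  ⇒  r_B = 7 − 4 = 3

rB=3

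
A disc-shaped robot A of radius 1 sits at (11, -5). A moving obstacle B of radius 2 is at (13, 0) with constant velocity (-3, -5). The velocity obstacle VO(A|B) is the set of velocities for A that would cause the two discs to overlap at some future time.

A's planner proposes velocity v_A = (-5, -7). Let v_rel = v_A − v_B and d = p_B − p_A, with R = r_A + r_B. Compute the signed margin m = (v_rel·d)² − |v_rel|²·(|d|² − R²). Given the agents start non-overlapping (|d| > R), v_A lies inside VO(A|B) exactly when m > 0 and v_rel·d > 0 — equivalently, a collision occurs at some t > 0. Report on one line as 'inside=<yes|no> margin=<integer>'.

d = (2, 5),  |d|² = 29;  R = 1+2 = 3,  c = 29−3² = 20
v_rel = (-2, -2),  |v_rel|² = 8;  v_rel·d = (-2)·(2) + (-2)·(5) = -14
8·t² + 28·t + 20 = 0  ⇒  m = (-14)² − 8·20 = 36
m = 36 > 0,  v_rel·d = -14 < 0  ⇒  outside

inside=no margin=36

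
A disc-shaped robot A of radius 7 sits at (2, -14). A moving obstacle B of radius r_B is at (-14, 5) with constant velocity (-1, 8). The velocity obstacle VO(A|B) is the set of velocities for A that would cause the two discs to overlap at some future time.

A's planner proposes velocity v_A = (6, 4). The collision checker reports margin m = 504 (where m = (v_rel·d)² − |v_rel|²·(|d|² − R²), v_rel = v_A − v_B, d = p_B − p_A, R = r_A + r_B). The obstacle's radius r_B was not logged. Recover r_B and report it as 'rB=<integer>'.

m = 504
d = (-16, 19);  v_rel = (7, -4),  |v_rel|² = 65
v_rel×d = (7)·(19) − (-4)·(-16) = 69
since m = R²·65 − 69²:  R² = (4761 + 504) / 65 = 81
R = √81 = 9  ⇒  r_B = 9 − 7 = 2

rB=2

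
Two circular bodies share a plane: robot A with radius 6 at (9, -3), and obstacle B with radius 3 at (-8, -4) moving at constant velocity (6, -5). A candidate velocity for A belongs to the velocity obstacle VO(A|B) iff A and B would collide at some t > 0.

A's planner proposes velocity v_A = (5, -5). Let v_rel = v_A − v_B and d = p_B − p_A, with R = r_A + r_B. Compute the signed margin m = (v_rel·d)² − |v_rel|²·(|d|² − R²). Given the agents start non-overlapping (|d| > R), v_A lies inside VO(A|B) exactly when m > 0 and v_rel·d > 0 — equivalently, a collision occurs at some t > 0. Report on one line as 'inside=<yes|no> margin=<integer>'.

d = (-17, -1),  |d|² = 290;  R = 6+3 = 9,  c = 290−9² = 209
v_rel = (-1, 0),  |v_rel|² = 1;  v_rel·d = (-1)·(-17) + (0)·(-1) = 17
1·t² − 34·t + 209 = 0  ⇒  m = 17² − 1·209 = 80
m = 80 > 0,  v_rel·d = 17 > 0  ⇒  inside

inside=yes margin=80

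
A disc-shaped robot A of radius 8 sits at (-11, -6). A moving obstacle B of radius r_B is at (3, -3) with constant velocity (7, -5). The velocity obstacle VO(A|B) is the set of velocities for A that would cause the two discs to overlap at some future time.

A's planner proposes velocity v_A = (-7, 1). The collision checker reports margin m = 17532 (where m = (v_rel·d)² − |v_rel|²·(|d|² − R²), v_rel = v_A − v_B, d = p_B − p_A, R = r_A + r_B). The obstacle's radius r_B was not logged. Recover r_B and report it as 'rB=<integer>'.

m = 17532
d = (14, 3);  v_rel = (-14, 6),  |v_rel|² = 232
v_rel×d = (-14)·(3) − (6)·(14) = -126
since m = R²·232 − (-126)²:  R² = (15876 + 17532) / 232 = 144
R = √144 = 12  ⇒  r_B = 12 − 8 = 4

rB=4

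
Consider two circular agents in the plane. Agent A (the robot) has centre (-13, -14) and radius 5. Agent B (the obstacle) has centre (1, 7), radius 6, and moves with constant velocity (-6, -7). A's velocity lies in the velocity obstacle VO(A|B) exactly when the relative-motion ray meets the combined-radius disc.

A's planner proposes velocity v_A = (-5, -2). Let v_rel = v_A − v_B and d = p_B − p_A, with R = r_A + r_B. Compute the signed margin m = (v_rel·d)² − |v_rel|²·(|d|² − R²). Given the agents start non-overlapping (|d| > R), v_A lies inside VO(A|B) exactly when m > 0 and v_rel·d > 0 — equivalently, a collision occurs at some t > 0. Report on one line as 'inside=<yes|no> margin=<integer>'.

d = (14, 21),  |d|² = 637;  R = 5+6 = 11,  c = 637−11² = 516
v_rel = (1, 5),  |v_rel|² = 26;  v_rel·d = (1)·(14) + (5)·(21) = 119
26·t² − 238·t + 516 = 0  ⇒  m = 119² − 26·516 = 745
m = 745 > 0,  v_rel·d = 119 > 0  ⇒  inside

inside=yes margin=745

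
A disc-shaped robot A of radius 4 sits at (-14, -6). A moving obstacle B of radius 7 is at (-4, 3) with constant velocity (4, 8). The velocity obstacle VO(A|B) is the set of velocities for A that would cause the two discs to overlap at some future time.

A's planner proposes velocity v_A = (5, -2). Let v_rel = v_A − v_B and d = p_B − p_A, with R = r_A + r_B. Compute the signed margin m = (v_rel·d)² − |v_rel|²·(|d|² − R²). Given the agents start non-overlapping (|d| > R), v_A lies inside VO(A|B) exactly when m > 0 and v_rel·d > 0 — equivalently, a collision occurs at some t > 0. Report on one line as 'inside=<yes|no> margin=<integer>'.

d = (10, 9),  |d|² = 181;  R = 4+7 = 11,  c = 181−11² = 60
v_rel = (1, -10),  |v_rel|² = 101;  v_rel·d = (1)·(10) + (-10)·(9) = -80
101·t² + 160·t + 60 = 0  ⇒  m = (-80)² − 101·60 = 340
m = 340 > 0,  v_rel·d = -80 < 0  ⇒  outside

inside=no margin=340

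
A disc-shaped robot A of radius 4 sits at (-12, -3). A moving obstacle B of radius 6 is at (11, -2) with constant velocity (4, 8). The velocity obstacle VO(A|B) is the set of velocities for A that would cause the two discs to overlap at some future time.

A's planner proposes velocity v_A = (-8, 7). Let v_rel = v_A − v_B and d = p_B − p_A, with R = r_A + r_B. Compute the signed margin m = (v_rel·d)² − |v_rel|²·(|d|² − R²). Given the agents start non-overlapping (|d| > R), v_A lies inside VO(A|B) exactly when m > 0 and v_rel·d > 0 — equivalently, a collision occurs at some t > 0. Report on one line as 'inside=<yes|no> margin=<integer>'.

d = (23, 1),  |d|² = 530;  R = 4+6 = 10,  c = 530−10² = 430
v_rel = (-12, -1),  |v_rel|² = 145;  v_rel·d = (-12)·(23) + (-1)·(1) = -277
145·t² + 554·t + 430 = 0  ⇒  m = (-277)² − 145·430 = 14379
m = 14379 > 0,  v_rel·d = -277 < 0  ⇒  outside

inside=no margin=14379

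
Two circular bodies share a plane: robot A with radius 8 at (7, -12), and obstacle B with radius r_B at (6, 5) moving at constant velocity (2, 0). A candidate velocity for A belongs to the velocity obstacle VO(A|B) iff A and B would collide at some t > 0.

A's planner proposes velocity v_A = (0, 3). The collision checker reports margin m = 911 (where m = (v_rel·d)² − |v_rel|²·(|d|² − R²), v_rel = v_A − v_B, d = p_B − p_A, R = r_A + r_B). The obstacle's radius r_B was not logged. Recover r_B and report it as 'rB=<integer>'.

m = 911
d = (-1, 17);  v_rel = (-2, 3),  |v_rel|² = 13
v_rel×d = (-2)·(17) − (3)·(-1) = -31
since m = R²·13 − (-31)²:  R² = (961 + 911) / 13 = 144
R = √144 = 12  ⇒  r_B = 12 − 8 = 4

rB=4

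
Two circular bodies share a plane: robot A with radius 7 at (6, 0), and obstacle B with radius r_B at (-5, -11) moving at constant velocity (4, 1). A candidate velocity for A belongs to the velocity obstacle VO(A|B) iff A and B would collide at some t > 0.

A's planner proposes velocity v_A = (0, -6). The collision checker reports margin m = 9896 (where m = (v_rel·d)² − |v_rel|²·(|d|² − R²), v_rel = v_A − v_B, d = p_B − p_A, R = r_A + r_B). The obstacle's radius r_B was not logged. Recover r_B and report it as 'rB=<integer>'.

m = 9896
d = (-11, -11);  v_rel = (-4, -7),  |v_rel|² = 65
v_rel×d = (-4)·(-11) − (-7)·(-11) = -33
since m = R²·65 − (-33)²:  R² = (1089 + 9896) / 65 = 169
R = √169 = 13  ⇒  r_B = 13 − 7 = 6

rB=6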